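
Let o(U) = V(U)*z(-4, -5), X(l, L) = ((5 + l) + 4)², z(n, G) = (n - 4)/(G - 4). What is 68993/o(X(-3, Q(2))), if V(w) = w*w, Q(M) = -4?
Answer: 68993/1152 ≈ 59.890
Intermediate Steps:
z(n, G) = (-4 + n)/(-4 + G)
X(l, L) = (9 + l)²
V(w) = w²
o(U) = 8*U²/9 (o(U) = U²*((-4 - 4)/(-4 - 5)) = U²*(-8/(-9)) = U²*(-⅑*(-8)) = U²*(8/9) = 8*U²/9)
68993/o(X(-3, Q(2))) = 68993/((8*((9 - 3)²)²/9)) = 68993/((8*(6²)²/9)) = 68993/(((8/9)*36²)) = 68993/(((8/9)*1296)) = 68993/1152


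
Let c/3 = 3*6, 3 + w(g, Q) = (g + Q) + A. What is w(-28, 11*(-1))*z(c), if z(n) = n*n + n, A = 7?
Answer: -103950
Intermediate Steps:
w(g, Q) = 4 + Q + g (w(g, Q) = -3 + ((g + Q) + 7) = -3 + ((Q + g) + 7) = -3 + (7 + Q + g) = 4 + Q + g)
c = 54 (c = 3*(3*6) = 3*18 = 54)
z(n) = n + n² (z(n) = n² + n = n + n²)
w(-28, 11*(-1))*z(c) = (4 + 11*(-1) - 28)*(54*(1 + 54)) = (4 - 11 - 28)*(54*55) = -35*2970 = -103950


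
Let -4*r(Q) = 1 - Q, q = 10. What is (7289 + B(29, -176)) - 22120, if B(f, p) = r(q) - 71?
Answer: -59599/4 ≈ -14900.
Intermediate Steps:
r(Q) = -1/4 + Q/4 (r(Q) = -(1 - Q)/4 = -1/4 + Q/4)
B(f, p) = -275/4 (B(f, p) = (-1/4 + (1/4)*10) - 71 = (-1/4 + 5/2) - 71 = 9/4 - 71 = -275/4)
(7289 + B(29, -176)) - 22120 = (7289 - 275/4) - 22120 = 28881/4 - 22120 = -59599/4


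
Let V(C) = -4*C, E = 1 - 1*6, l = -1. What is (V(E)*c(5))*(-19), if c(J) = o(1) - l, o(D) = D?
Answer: -760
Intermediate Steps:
c(J) = 2 (c(J) = 1 - 1*(-1) = 1 + 1 = 2)
E = -5 (E = 1 - 6 = -5)
(V(E)*c(5))*(-19) = (-4*(-5)*2)*(-19) = (20*2)*(-19) = 40*(-19) = -760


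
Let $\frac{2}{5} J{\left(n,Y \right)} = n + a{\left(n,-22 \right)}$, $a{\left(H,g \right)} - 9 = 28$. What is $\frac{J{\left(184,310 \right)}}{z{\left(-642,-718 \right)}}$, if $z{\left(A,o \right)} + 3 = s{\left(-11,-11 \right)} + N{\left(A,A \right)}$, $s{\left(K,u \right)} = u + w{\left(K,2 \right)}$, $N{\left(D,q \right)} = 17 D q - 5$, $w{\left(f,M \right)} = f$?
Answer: $\frac{1105}{14013516} \approx 7.8852 \cdot 10^{-5}$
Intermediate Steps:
$N{\left(D,q \right)} = -5 + 17 D q$ ($N{\left(D,q \right)} = 17 D q - 5 = -5 + 17 D q$)
$a{\left(H,g \right)} = 37$ ($a{\left(H,g \right)} = 9 + 28 = 37$)
$s{\left(K,u \right)} = K + u$ ($s{\left(K,u \right)} = u + K = K + u$)
$J{\left(n,Y \right)} = \frac{185}{2} + \frac{5 n}{2}$ ($J{\left(n,Y \right)} = \frac{5 \left(n + 37\right)}{2} = \frac{5 \left(37 + n\right)}{2} = \frac{185}{2} + \frac{5 n}{2}$)
$z{\left(A,o \right)} = -30 + 17 A^{2}$ ($z{\left(A,o \right)} = -3 + \left(\left(-11 - 11\right) + \left(-5 + 17 A A\right)\right) = -3 + \left(-22 + \left(-5 + 17 A^{2}\right)\right) = -3 + \left(-27 + 17 A^{2}\right) = -30 + 17 A^{2}$)
$\frac{J{\left(184,310 \right)}}{z{\left(-642,-718 \right)}} = \frac{\frac{185}{2} + \frac{5}{2} \cdot 184}{-30 + 17 \left(-642\right)^{2}} = \frac{\frac{185}{2} + 460}{-30 + 17 \cdot 412164} = \frac{1105}{2 \left(-30 + 7006788\right)} = \frac{1105}{2 \cdot 7006758} = \frac{1105}{2} \cdot \frac{1}{7006758} = \frac{1105}{14013516}$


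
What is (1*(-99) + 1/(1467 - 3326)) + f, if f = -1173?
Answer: -2364649/1859 ≈ -1272.0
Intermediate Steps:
(1*(-99) + 1/(1467 - 3326)) + f = (1*(-99) + 1/(1467 - 3326)) - 1173 = (-99 + 1/(-1859)) - 1173 = (-99 - 1/1859) - 1173 = -184042/1859 - 1173 = -2364649/1859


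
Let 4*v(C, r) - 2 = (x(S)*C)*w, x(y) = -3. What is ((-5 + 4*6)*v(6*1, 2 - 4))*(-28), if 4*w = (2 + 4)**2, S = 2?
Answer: 21280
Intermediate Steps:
w = 9 (w = (2 + 4)**2/4 = (1/4)*6**2 = (1/4)*36 = 9)
v(C, r) = 1/2 - 27*C/4 (v(C, r) = 1/2 + (-3*C*9)/4 = 1/2 + (-27*C)/4 = 1/2 - 27*C/4)
((-5 + 4*6)*v(6*1, 2 - 4))*(-28) = ((-5 + 4*6)*(1/2 - 81/2))*(-28) = ((-5 + 24)*(1/2 - 27/4*6))*(-28) = (19*(1/2 - 81/2))*(-28) = (19*(-40))*(-28) = -760*(-28) = 21280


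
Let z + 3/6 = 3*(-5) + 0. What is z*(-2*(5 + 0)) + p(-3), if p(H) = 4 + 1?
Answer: 160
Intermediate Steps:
p(H) = 5
z = -31/2 (z = -1/2 + (3*(-5) + 0) = -1/2 + (-15 + 0) = -1/2 - 15 = -31/2 ≈ -15.500)
z*(-2*(5 + 0)) + p(-3) = -(-31)*(5 + 0) + 5 = -(-31)*5 + 5 = -31/2*(-10) + 5 = 155 + 5 = 160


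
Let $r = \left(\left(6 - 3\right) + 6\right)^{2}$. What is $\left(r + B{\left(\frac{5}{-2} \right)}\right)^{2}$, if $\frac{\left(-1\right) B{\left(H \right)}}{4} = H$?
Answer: $8281$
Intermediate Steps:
$B{\left(H \right)} = - 4 H$
$r = 81$ ($r = \left(3 + 6\right)^{2} = 9^{2} = 81$)
$\left(r + B{\left(\frac{5}{-2} \right)}\right)^{2} = \left(81 - 4 \frac{5}{-2}\right)^{2} = \left(81 - 4 \cdot 5 \left(- \frac{1}{2}\right)\right)^{2} = \left(81 - -10\right)^{2} = \left(81 + 10\right)^{2} = 91^{2} = 8281$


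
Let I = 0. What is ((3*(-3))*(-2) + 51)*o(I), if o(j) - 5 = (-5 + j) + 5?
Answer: 345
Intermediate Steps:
o(j) = 5 + j (o(j) = 5 + ((-5 + j) + 5) = 5 + j)
((3*(-3))*(-2) + 51)*o(I) = ((3*(-3))*(-2) + 51)*(5 + 0) = (-9*(-2) + 51)*5 = (18 + 51)*5 = 69*5 = 345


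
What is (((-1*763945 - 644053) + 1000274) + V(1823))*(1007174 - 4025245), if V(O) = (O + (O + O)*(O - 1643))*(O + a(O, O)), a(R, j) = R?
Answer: -7240460418194794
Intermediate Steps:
V(O) = 2*O*(O + 2*O*(-1643 + O)) (V(O) = (O + (O + O)*(O - 1643))*(O + O) = (O + (2*O)*(-1643 + O))*(2*O) = (O + 2*O*(-1643 + O))*(2*O) = 2*O*(O + 2*O*(-1643 + O)))
(((-1*763945 - 644053) + 1000274) + V(1823))*(1007174 - 4025245) = (((-1*763945 - 644053) + 1000274) + 1823²*(-6570 + 4*1823))*(1007174 - 4025245) = (((-763945 - 644053) + 1000274) + 3323329*(-6570 + 7292))*(-3018071) = ((-1407998 + 1000274) + 3323329*722)*(-3018071) = (-407724 + 2399443538)*(-3018071) = 2399035814*(-3018071) = -7240460418194794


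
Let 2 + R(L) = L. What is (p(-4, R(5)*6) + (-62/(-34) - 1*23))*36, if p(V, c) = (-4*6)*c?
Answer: -277344/17 ≈ -16314.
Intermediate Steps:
R(L) = -2 + L
p(V, c) = -24*c
(p(-4, R(5)*6) + (-62/(-34) - 1*23))*36 = (-24*(-2 + 5)*6 + (-62/(-34) - 1*23))*36 = (-72*6 + (-62*(-1/34) - 23))*36 = (-24*18 + (31/17 - 23))*36 = (-432 - 360/17)*36 = -7704/17*36 = -277344/17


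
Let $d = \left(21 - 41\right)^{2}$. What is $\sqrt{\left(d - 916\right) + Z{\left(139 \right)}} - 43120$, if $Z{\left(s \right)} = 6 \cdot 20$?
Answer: $-43120 + 6 i \sqrt{11} \approx -43120.0 + 19.9 i$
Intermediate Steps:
$Z{\left(s \right)} = 120$
$d = 400$ ($d = \left(-20\right)^{2} = 400$)
$\sqrt{\left(d - 916\right) + Z{\left(139 \right)}} - 43120 = \sqrt{\left(400 - 916\right) + 120} - 43120 = \sqrt{-516 + 120} - 43120 = \sqrt{-396} - 43120 = 6 i \sqrt{11} - 43120 = -43120 + 6 i \sqrt{11}$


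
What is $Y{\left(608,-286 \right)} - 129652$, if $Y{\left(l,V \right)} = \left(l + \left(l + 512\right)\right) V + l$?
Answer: $-623252$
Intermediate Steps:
$Y{\left(l,V \right)} = l + V \left(512 + 2 l\right)$ ($Y{\left(l,V \right)} = \left(l + \left(512 + l\right)\right) V + l = \left(512 + 2 l\right) V + l = V \left(512 + 2 l\right) + l = l + V \left(512 + 2 l\right)$)
$Y{\left(608,-286 \right)} - 129652 = \left(608 + 512 \left(-286\right) + 2 \left(-286\right) 608\right) - 129652 = \left(608 - 146432 - 347776\right) - 129652 = -493600 - 129652 = -623252$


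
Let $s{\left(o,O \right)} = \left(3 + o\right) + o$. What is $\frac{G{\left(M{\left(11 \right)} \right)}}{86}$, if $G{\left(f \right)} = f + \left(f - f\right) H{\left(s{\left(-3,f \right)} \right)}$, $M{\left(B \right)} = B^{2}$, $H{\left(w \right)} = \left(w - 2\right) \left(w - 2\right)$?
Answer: $\frac{121}{86} \approx 1.407$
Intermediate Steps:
$s{\left(o,O \right)} = 3 + 2 o$
$H{\left(w \right)} = \left(-2 + w\right)^{2}$ ($H{\left(w \right)} = \left(-2 + w\right) \left(-2 + w\right) = \left(-2 + w\right)^{2}$)
$G{\left(f \right)} = f$ ($G{\left(f \right)} = f + \left(f - f\right) \left(-2 + \left(3 + 2 \left(-3\right)\right)\right)^{2} = f + 0 \left(-2 + \left(3 - 6\right)\right)^{2} = f + 0 \left(-2 - 3\right)^{2} = f + 0 \left(-5\right)^{2} = f + 0 \cdot 25 = f + 0 = f$)
$\frac{G{\left(M{\left(11 \right)} \right)}}{86} = \frac{11^{2}}{86} = 121 \cdot \frac{1}{86} = \frac{121}{86}$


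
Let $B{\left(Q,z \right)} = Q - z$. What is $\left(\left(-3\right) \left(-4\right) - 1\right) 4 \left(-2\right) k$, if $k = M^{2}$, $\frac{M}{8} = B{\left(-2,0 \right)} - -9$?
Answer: $-275968$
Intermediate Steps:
$M = 56$ ($M = 8 \left(\left(-2 - 0\right) - -9\right) = 8 \left(\left(-2 + 0\right) + 9\right) = 8 \left(-2 + 9\right) = 8 \cdot 7 = 56$)
$k = 3136$ ($k = 56^{2} = 3136$)
$\left(\left(-3\right) \left(-4\right) - 1\right) 4 \left(-2\right) k = \left(\left(-3\right) \left(-4\right) - 1\right) 4 \left(-2\right) 3136 = \left(12 - 1\right) 4 \left(-2\right) 3136 = 11 \cdot 4 \left(-2\right) 3136 = 44 \left(-2\right) 3136 = \left(-88\right) 3136 = -275968$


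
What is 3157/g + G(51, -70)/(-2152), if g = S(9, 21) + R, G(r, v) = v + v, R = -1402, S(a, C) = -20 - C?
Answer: -1647961/776334 ≈ -2.1227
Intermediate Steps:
G(r, v) = 2*v
g = -1443 (g = (-20 - 1*21) - 1402 = (-20 - 21) - 1402 = -41 - 1402 = -1443)
3157/g + G(51, -70)/(-2152) = 3157/(-1443) + (2*(-70))/(-2152) = 3157*(-1/1443) - 140*(-1/2152) = -3157/1443 + 35/538 = -1647961/776334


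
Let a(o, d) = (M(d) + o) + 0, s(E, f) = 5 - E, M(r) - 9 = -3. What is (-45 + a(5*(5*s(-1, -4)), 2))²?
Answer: 12321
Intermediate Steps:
M(r) = 6 (M(r) = 9 - 3 = 6)
a(o, d) = 6 + o (a(o, d) = (6 + o) + 0 = 6 + o)
(-45 + a(5*(5*s(-1, -4)), 2))² = (-45 + (6 + 5*(5*(5 - 1*(-1)))))² = (-45 + (6 + 5*(5*(5 + 1))))² = (-45 + (6 + 5*(5*6)))² = (-45 + (6 + 5*30))² = (-45 + (6 + 150))² = (-45 + 156)² = 111² = 12321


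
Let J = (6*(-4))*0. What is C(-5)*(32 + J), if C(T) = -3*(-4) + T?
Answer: 224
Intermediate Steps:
C(T) = 12 + T
J = 0 (J = -24*0 = 0)
C(-5)*(32 + J) = (12 - 5)*(32 + 0) = 7*32 = 224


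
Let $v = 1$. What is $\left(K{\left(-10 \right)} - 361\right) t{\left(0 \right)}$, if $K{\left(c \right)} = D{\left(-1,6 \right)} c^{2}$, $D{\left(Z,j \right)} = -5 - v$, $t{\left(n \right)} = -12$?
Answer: $11532$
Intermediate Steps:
$D{\left(Z,j \right)} = -6$ ($D{\left(Z,j \right)} = -5 - 1 = -6$)
$K{\left(c \right)} = - 6 c^{2}$
$\left(K{\left(-10 \right)} - 361\right) t{\left(0 \right)} = \left(- 6 \left(-10\right)^{2} - 361\right) \left(-12\right) = \left(\left(-6\right) 100 - 361\right) \left(-12\right) = \left(-600 - 361\right) \left(-12\right) = \left(-961\right) \left(-12\right) = 11532$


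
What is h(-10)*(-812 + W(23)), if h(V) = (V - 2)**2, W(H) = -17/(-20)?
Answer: -584028/5 ≈ -1.1681e+5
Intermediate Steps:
W(H) = 17/20 (W(H) = -17*(-1/20) = 17/20)
h(V) = (-2 + V)**2
h(-10)*(-812 + W(23)) = (-2 - 10)**2*(-812 + 17/20) = (-12)**2*(-16223/20) = 144*(-16223/20) = -584028/5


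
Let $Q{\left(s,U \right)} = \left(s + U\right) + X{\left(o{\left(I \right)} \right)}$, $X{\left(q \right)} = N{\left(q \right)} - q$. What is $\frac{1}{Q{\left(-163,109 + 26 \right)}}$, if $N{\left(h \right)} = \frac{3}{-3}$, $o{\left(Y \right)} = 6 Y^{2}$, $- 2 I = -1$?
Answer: $- \frac{2}{61} \approx -0.032787$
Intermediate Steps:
$I = \frac{1}{2}$ ($I = \left(- \frac{1}{2}\right) \left(-1\right) = \frac{1}{2} \approx 0.5$)
$N{\left(h \right)} = -1$ ($N{\left(h \right)} = 3 \left(- \frac{1}{3}\right) = -1$)
$X{\left(q \right)} = -1 - q$
$Q{\left(s,U \right)} = - \frac{5}{2} + U + s$ ($Q{\left(s,U \right)} = \left(s + U\right) - \left(1 + \frac{6}{4}\right) = \left(U + s\right) - \left(1 + 6 \cdot \frac{1}{4}\right) = \left(U + s\right) - \frac{5}{2} = - \frac{5}{2} + U + s$)
$\frac{1}{Q{\left(-163,109 + 26 \right)}} = \frac{1}{- \frac{5}{2} + \left(109 + 26\right) - 163} = \frac{1}{- \frac{5}{2} + 135 - 163} = \frac{1}{- \frac{61}{2}} = - \frac{2}{61}$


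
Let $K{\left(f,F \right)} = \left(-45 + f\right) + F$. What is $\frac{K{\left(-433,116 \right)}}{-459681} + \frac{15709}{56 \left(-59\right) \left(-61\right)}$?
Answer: $\frac{7294087757}{92645947464} \approx 0.078731$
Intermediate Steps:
$K{\left(f,F \right)} = -45 + F + f$
$\frac{K{\left(-433,116 \right)}}{-459681} + \frac{15709}{56 \left(-59\right) \left(-61\right)} = \frac{-45 + 116 - 433}{-459681} + \frac{15709}{56 \left(-59\right) \left(-61\right)} = \left(-362\right) \left(- \frac{1}{459681}\right) + \frac{15709}{\left(-3304\right) \left(-61\right)} = \frac{362}{459681} + \frac{15709}{201544} = \frac{7294087757}{92645947464}$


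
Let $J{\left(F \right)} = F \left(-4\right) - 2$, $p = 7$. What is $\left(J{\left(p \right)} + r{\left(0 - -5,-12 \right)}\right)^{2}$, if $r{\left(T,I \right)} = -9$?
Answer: $1521$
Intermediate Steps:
$J{\left(F \right)} = -2 - 4 F$ ($J{\left(F \right)} = - 4 F - 2 = -2 - 4 F$)
$\left(J{\left(p \right)} + r{\left(0 - -5,-12 \right)}\right)^{2} = \left(\left(-2 - 28\right) - 9\right)^{2} = \left(-30 - 9\right)^{2} = \left(-39\right)^{2} = 1521$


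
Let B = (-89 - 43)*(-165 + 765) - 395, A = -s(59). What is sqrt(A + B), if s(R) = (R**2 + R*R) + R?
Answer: 6*I*sqrt(2406) ≈ 294.31*I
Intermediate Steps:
s(R) = R + 2*R**2 (s(R) = (R**2 + R**2) + R = 2*R**2 + R = R + 2*R**2)
A = -7021 (A = -59*(1 + 2*59) = -59*(1 + 118) = -59*119 = -1*7021 = -7021)
B = -79595 (B = -132*600 - 395 = -79200 - 395 = -79595)
sqrt(A + B) = sqrt(-7021 - 79595) = sqrt(-86616) = 6*I*sqrt(2406)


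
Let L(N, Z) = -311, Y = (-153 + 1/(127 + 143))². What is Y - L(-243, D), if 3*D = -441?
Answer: 1729105381/72900 ≈ 23719.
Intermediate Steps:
D = -147 (D = (⅓)*(-441) = -147)
Y = 1706433481/72900 (Y = (-153 + 1/270)² = (-41309/270)² = 1706433481/72900 ≈ 23408.)
Y - L(-243, D) = 1706433481/72900 - 1*(-311) = 1706433481/72900 + 311 = 1729105381/72900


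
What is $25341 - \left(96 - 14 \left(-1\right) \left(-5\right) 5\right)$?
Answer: $25595$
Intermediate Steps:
$25341 - \left(96 - 14 \left(-1\right) \left(-5\right) 5\right) = 25341 - \left(96 - 14 \cdot 5 \cdot 5\right) = 25341 + \left(14 \cdot 25 - 96\right) = 25341 + \left(350 - 96\right) = 25341 + 254 = 25595$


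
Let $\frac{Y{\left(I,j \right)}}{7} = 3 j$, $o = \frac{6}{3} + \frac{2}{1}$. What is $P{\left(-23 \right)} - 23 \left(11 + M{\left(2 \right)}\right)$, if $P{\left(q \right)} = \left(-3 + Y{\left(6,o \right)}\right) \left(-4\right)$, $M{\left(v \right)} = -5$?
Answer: $-462$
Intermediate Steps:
$o = 4$ ($o = 6 \cdot \frac{1}{3} + 2 \cdot 1 = 2 + 2 = 4$)
$Y{\left(I,j \right)} = 21 j$ ($Y{\left(I,j \right)} = 7 \cdot 3 j = 21 j$)
$P{\left(q \right)} = -324$ ($P{\left(q \right)} = \left(-3 + 21 \cdot 4\right) \left(-4\right) = \left(-3 + 84\right) \left(-4\right) = 81 \left(-4\right) = -324$)
$P{\left(-23 \right)} - 23 \left(11 + M{\left(2 \right)}\right) = -324 - 23 \left(11 - 5\right) = -324 - 23 \cdot 6 = -324 - 138 = -462$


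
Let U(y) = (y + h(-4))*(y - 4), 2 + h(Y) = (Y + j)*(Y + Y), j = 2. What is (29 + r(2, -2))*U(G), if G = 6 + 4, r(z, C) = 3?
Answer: 4608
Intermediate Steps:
h(Y) = -2 + 2*Y*(2 + Y) (h(Y) = -2 + (Y + 2)*(Y + Y) = -2 + (2 + Y)*(2*Y) = -2 + 2*Y*(2 + Y))
G = 10
U(y) = (-4 + y)*(14 + y) (U(y) = (y + (-2 + 2*(-4)² + 4*(-4)))*(y - 4) = (y + (-2 + 2*16 - 16))*(-4 + y) = (y + (-2 + 32 - 16))*(-4 + y) = (y + 14)*(-4 + y) = (14 + y)*(-4 + y) = (-4 + y)*(14 + y))
(29 + r(2, -2))*U(G) = (29 + 3)*(-56 + 10² + 10*10) = 32*(-56 + 100 + 100) = 32*144 = 4608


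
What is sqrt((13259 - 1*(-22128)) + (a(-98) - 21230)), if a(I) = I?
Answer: sqrt(14059) ≈ 118.57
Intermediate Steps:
sqrt((13259 - 1*(-22128)) + (a(-98) - 21230)) = sqrt((13259 - 1*(-22128)) + (-98 - 21230)) = sqrt((13259 + 22128) - 21328) = sqrt(35387 - 21328) = sqrt(14059)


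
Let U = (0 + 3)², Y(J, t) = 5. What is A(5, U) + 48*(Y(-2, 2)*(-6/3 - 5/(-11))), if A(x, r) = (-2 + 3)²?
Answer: -4069/11 ≈ -369.91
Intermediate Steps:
U = 9 (U = 3² = 9)
A(x, r) = 1 (A(x, r) = 1² = 1)
A(5, U) + 48*(Y(-2, 2)*(-6/3 - 5/(-11))) = 1 + 48*(5*(-6/3 - 5/(-11))) = 1 + 48*(5*(-6*⅓ - 5*(-1/11))) = 1 + 48*(5*(-2 + 5/11)) = 1 + 48*(5*(-17/11)) = 1 + 48*(-85/11) = 1 - 4080/11 = -4069/11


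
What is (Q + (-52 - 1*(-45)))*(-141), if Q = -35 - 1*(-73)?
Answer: -4371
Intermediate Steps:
Q = 38 (Q = -35 + 73 = 38)
(Q + (-52 - 1*(-45)))*(-141) = (38 + (-52 - 1*(-45)))*(-141) = (38 + (-52 + 45))*(-141) = (38 - 7)*(-141) = 31*(-141) = -4371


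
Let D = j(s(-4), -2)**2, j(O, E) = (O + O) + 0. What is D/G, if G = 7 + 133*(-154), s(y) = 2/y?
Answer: -1/20475 ≈ -4.8840e-5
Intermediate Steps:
j(O, E) = 2*O (j(O, E) = 2*O + 0 = 2*O)
G = -20475 (G = 7 - 20482 = -20475)
D = 1 (D = (2*(2/(-4)))**2 = (2*(2*(-1/4)))**2 = (2*(-1/2))**2 = (-1)**2 = 1)
D/G = 1/(-20475) = 1*(-1/20475) = -1/20475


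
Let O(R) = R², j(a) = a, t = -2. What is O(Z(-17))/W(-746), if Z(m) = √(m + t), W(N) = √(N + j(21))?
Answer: 19*I*√29/145 ≈ 0.70564*I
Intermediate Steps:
W(N) = √(21 + N) (W(N) = √(N + 21) = √(21 + N))
Z(m) = √(-2 + m) (Z(m) = √(m - 2) = √(-2 + m))
O(Z(-17))/W(-746) = (√(-2 - 17))²/(√(21 - 746)) = (√(-19))²/(√(-725)) = (I*√19)²/((5*I*√29)) = -(-19)*I*√29/145 = 19*I*√29/145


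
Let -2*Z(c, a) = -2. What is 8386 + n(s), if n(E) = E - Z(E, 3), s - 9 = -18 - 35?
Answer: 8341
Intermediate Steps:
Z(c, a) = 1 (Z(c, a) = -½*(-2) = 1)
s = -44 (s = 9 + (-18 - 35) = 9 - 53 = -44)
n(E) = -1 + E (n(E) = E - 1*1 = E - 1 = -1 + E)
8386 + n(s) = 8386 + (-1 - 44) = 8386 - 45 = 8341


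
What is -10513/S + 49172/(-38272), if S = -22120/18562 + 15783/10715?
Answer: -10003447771145399/267656408864 ≈ -37374.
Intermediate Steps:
S = 27974123/99445915 (S = -22120*1/18562 + 15783*(1/10715) = -11060/9281 + 15783/10715 = 27974123/99445915 ≈ 0.28130)
-10513/S + 49172/(-38272) = -10513/27974123/99445915 + 49172/(-38272) = -10513*99445915/27974123 + 49172*(-1/38272) = -1045474904395/27974123 - 12293/9568 = -10003447771145399/267656408864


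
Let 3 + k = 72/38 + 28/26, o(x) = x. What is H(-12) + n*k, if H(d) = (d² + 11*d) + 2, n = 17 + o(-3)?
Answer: 3360/247 ≈ 13.603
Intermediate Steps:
k = -7/247 (k = -3 + (72/38 + 28/26) = -3 + (72*(1/38) + 28*(1/26)) = -3 + (36/19 + 14/13) = -3 + 734/247 = -7/247 ≈ -0.028340)
n = 14 (n = 17 - 3 = 14)
H(d) = 2 + d² + 11*d
H(-12) + n*k = (2 + (-12)² + 11*(-12)) + 14*(-7/247) = (2 + 144 - 132) - 98/247 = 14 - 98/247 = 3360/247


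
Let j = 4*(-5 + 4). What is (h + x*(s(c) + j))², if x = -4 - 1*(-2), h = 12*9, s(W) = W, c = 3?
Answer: 12100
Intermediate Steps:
h = 108
x = -2 (x = -4 + 2 = -2)
j = -4 (j = 4*(-1) = -4)
(h + x*(s(c) + j))² = (108 - 2*(3 - 4))² = (108 - 2*(-1))² = (108 + 2)² = 110² = 12100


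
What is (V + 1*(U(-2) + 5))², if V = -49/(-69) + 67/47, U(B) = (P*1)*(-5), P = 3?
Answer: 650454016/10517049 ≈ 61.848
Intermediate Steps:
U(B) = -15 (U(B) = (3*1)*(-5) = 3*(-5) = -15)
V = 6926/3243 (V = -49*(-1/69) + 67*(1/47) = 49/69 + 67/47 = 6926/3243 ≈ 2.1357)
(V + 1*(U(-2) + 5))² = (6926/3243 + 1*(-15 + 5))² = (6926/3243 + 1*(-10))² = (6926/3243 - 10)² = (-25504/3243)² = 650454016/10517049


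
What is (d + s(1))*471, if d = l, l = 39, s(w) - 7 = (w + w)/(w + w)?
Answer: 22137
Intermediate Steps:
s(w) = 8 (s(w) = 7 + (w + w)/(w + w) = 7 + (2*w)/((2*w)) = 7 + (2*w)*(1/(2*w)) = 7 + 1 = 8)
d = 39
(d + s(1))*471 = (39 + 8)*471 = 47*471 = 22137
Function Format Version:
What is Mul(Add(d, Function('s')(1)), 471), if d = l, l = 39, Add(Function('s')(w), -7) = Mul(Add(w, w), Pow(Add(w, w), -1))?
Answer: 22137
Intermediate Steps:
Function('s')(w) = 8 (Function('s')(w) = Add(7, Mul(Add(w, w), Pow(Add(w, w), -1))) = Add(7, Mul(Mul(2, w), Pow(Mul(2, w), -1))) = Add(7, Mul(Mul(2, w), Mul(Rational(1, 2), Pow(w, -1)))) = Add(7, 1) = 8)
d = 39
Mul(Add(d, Function('s')(1)), 471) = Mul(Add(39, 8), 471) = Mul(47, 471) = 22137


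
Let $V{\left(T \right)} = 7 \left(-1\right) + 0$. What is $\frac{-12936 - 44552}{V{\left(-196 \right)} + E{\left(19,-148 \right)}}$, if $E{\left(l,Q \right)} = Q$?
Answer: $\frac{57488}{155} \approx 370.89$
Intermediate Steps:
$V{\left(T \right)} = -7$ ($V{\left(T \right)} = -7 + 0 = -7$)
$\frac{-12936 - 44552}{V{\left(-196 \right)} + E{\left(19,-148 \right)}} = \frac{-12936 - 44552}{-7 - 148} = - \frac{57488}{-155} = \left(-57488\right) \left(- \frac{1}{155}\right) = \frac{57488}{155}$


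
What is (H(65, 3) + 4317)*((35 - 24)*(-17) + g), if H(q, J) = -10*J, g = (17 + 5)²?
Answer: 1273239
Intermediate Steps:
g = 484 (g = 22² = 484)
(H(65, 3) + 4317)*((35 - 24)*(-17) + g) = (-10*3 + 4317)*((35 - 24)*(-17) + 484) = (-30 + 4317)*(11*(-17) + 484) = 4287*(-187 + 484) = 4287*297 = 1273239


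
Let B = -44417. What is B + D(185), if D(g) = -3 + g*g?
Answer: -10195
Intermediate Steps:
D(g) = -3 + g²
B + D(185) = -44417 + (-3 + 185²) = -44417 + (-3 + 34225) = -44417 + 34222 = -10195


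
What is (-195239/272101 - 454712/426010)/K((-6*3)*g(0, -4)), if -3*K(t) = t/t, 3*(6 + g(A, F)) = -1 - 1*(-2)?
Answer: 2746478181/512910385 ≈ 5.3547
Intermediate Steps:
g(A, F) = -17/3 (g(A, F) = -6 + (-1 - 1*(-2))/3 = -6 + (-1 + 2)/3 = -6 + (⅓)*1 = -6 + ⅓ = -17/3)
K(t) = -⅓ (K(t) = -t/(3*t) = -⅓*1 = -⅓)
(-195239/272101 - 454712/426010)/K((-6*3)*g(0, -4)) = (-195239/272101 - 454712/426010)/(-⅓) = (-195239*1/272101 - 454712*1/426010)*(-3) = (-195239/272101 - 2012/1885)*(-3) = -915492727/512910385*(-3) = 2746478181/512910385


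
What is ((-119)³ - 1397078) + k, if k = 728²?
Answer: -2552253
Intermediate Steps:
k = 529984
((-119)³ - 1397078) + k = ((-119)³ - 1397078) + 529984 = (-1685159 - 1397078) + 529984 = -3082237 + 529984 = -2552253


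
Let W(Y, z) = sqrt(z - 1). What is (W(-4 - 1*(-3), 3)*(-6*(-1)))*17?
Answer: 102*sqrt(2) ≈ 144.25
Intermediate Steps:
W(Y, z) = sqrt(-1 + z)
(W(-4 - 1*(-3), 3)*(-6*(-1)))*17 = (sqrt(-1 + 3)*(-6*(-1)))*17 = (sqrt(2)*6)*17 = (6*sqrt(2))*17 = 102*sqrt(2)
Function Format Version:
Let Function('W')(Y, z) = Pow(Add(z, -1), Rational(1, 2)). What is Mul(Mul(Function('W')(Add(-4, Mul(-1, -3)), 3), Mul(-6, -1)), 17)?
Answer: Mul(102, Pow(2, Rational(1, 2))) ≈ 144.25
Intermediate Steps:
Function('W')(Y, z) = Pow(Add(-1, z), Rational(1, 2))
Mul(Mul(Function('W')(Add(-4, Mul(-1, -3)), 3), Mul(-6, -1)), 17) = Mul(Mul(Pow(Add(-1, 3), Rational(1, 2)), Mul(-6, -1)), 17) = Mul(Mul(Pow(2, Rational(1, 2)), 6), 17) = Mul(Mul(6, Pow(2, Rational(1, 2))), 17) = Mul(102, Pow(2, Rational(1, 2)))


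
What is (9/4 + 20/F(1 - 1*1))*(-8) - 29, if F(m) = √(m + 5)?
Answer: -47 - 32*√5 ≈ -118.55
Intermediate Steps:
F(m) = √(5 + m)
(9/4 + 20/F(1 - 1*1))*(-8) - 29 = (9/4 + 20/(√(5 + (1 - 1*1))))*(-8) - 29 = (9*(¼) + 20/(√(5 + (1 - 1))))*(-8) - 29 = (9/4 + 20/(√(5 + 0)))*(-8) - 29 = (9/4 + 20/(√5))*(-8) - 29 = (9/4 + 20*(√5/5))*(-8) - 29 = (9/4 + 4*√5)*(-8) - 29 = (-18 - 32*√5) - 29 = -47 - 32*√5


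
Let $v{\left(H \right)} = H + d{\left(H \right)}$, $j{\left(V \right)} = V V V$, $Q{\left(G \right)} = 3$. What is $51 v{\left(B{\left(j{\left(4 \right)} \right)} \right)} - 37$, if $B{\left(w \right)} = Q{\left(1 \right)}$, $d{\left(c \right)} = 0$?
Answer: $116$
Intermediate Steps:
$j{\left(V \right)} = V^{3}$ ($j{\left(V \right)} = V^{2} V = V^{3}$)
$B{\left(w \right)} = 3$
$v{\left(H \right)} = H$ ($v{\left(H \right)} = H + 0 = H$)
$51 v{\left(B{\left(j{\left(4 \right)} \right)} \right)} - 37 = 51 \cdot 3 - 37 = 153 - 37 = 116$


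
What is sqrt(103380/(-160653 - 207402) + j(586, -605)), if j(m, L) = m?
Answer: sqrt(352640611230)/24537 ≈ 24.202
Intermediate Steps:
sqrt(103380/(-160653 - 207402) + j(586, -605)) = sqrt(103380/(-160653 - 207402) + 586) = sqrt(103380/(-368055) + 586) = sqrt(103380*(-1/368055) + 586) = sqrt(-6892/24537 + 586) = sqrt(14371790/24537) = sqrt(352640611230)/24537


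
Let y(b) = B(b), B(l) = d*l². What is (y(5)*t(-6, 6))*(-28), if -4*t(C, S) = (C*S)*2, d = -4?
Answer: 50400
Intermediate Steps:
B(l) = -4*l²
y(b) = -4*b²
t(C, S) = -C*S/2 (t(C, S) = -C*S*2/4 = -C*S/2)
(y(5)*t(-6, 6))*(-28) = ((-4*5²)*(-½*(-6)*6))*(-28) = (-4*25*18)*(-28) = -100*18*(-28) = -1800*(-28) = 50400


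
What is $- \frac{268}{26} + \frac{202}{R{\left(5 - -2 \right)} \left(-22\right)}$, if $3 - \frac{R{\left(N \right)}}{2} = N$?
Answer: $- \frac{10479}{1144} \approx -9.16$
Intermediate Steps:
$R{\left(N \right)} = 6 - 2 N$
$- \frac{268}{26} + \frac{202}{R{\left(5 - -2 \right)} \left(-22\right)} = - \frac{268}{26} + \frac{202}{\left(6 - 2 \left(5 - -2\right)\right) \left(-22\right)} = \left(-268\right) \frac{1}{26} + \frac{202}{\left(6 - 2 \left(5 + 2\right)\right) \left(-22\right)} = - \frac{134}{13} + \frac{202}{\left(6 - 14\right) \left(-22\right)} = - \frac{134}{13} + \frac{202}{\left(-8\right) \left(-22\right)} = - \frac{134}{13} + \frac{202}{176} = - \frac{134}{13} + 202 \cdot \frac{1}{176} = - \frac{134}{13} + \frac{101}{88} = - \frac{10479}{1144}$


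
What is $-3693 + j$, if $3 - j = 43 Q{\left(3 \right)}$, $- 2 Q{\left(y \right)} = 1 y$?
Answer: $- \frac{7251}{2} \approx -3625.5$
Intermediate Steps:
$Q{\left(y \right)} = - \frac{y}{2}$ ($Q{\left(y \right)} = - \frac{1 y}{2} = - \frac{y}{2}$)
$j = \frac{135}{2}$ ($j = 3 - 43 \left(\left(- \frac{1}{2}\right) 3\right) = 3 - 43 \left(- \frac{3}{2}\right) = 3 - - \frac{129}{2} = 3 + \frac{129}{2} = \frac{135}{2} \approx 67.5$)
$-3693 + j = -3693 + \frac{135}{2} = - \frac{7251}{2}$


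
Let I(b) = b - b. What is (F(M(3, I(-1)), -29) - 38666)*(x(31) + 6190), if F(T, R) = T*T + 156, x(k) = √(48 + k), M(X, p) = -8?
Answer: -237980740 - 38446*√79 ≈ -2.3832e+8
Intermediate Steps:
I(b) = 0
F(T, R) = 156 + T² (F(T, R) = T² + 156 = 156 + T²)
(F(M(3, I(-1)), -29) - 38666)*(x(31) + 6190) = ((156 + (-8)²) - 38666)*(√(48 + 31) + 6190) = ((156 + 64) - 38666)*(√79 + 6190) = (220 - 38666)*(6190 + √79) = -38446*(6190 + √79) = -237980740 - 38446*√79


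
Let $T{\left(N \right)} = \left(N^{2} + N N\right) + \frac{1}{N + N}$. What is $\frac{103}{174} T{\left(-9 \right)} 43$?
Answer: $\frac{12910535}{3132} \approx 4122.1$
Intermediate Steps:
$T{\left(N \right)} = \frac{1}{2 N} + 2 N^{2}$ ($T{\left(N \right)} = \left(N^{2} + N^{2}\right) + \frac{1}{2 N} = 2 N^{2} + \frac{1}{2 N} = \frac{1}{2 N} + 2 N^{2}$)
$\frac{103}{174} T{\left(-9 \right)} 43 = \frac{103}{174} \frac{1 + 4 \left(-9\right)^{3}}{2 \left(-9\right)} 43 = 103 \cdot \frac{1}{174} \cdot \frac{1}{2} \left(- \frac{1}{9}\right) \left(1 + 4 \left(-729\right)\right) 43 = \frac{103 \cdot \frac{1}{2} \left(- \frac{1}{9}\right) \left(1 - 2916\right)}{174} \cdot 43 = \frac{103 \cdot \frac{1}{2} \left(- \frac{1}{9}\right) \left(-2915\right)}{174} \cdot 43 = \frac{103}{174} \cdot \frac{2915}{18} \cdot 43 = \frac{300245}{3132} \cdot 43 = \frac{12910535}{3132}$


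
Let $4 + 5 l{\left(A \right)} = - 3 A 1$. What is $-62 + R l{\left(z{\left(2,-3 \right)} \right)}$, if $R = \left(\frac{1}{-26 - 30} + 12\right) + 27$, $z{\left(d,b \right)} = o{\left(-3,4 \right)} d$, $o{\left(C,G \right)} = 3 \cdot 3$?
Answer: $- \frac{71987}{140} \approx -514.19$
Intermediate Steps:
$o{\left(C,G \right)} = 9$
$z{\left(d,b \right)} = 9 d$
$l{\left(A \right)} = - \frac{4}{5} - \frac{3 A}{5}$ ($l{\left(A \right)} = - \frac{4}{5} + \frac{- 3 A 1}{5} = - \frac{4}{5} + \frac{\left(-3\right) A}{5} = - \frac{4}{5} - \frac{3 A}{5}$)
$R = \frac{2183}{56}$ ($R = \left(\frac{1}{-56} + 12\right) + 27 = \left(- \frac{1}{56} + 12\right) + 27 = \frac{671}{56} + 27 = \frac{2183}{56} \approx 38.982$)
$-62 + R l{\left(z{\left(2,-3 \right)} \right)} = -62 + \frac{2183 \left(- \frac{4}{5} - \frac{3 \cdot 9 \cdot 2}{5}\right)}{56} = -62 + \frac{2183 \left(- \frac{4}{5} - \frac{54}{5}\right)}{56} = -62 + \frac{2183}{56} \left(- \frac{58}{5}\right) = -62 - \frac{63307}{140} = - \frac{71987}{140}$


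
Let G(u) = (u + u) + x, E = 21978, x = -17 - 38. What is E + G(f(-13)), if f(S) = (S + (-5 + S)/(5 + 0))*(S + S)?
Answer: 113931/5 ≈ 22786.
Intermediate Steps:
x = -55
f(S) = 2*S*(-1 + 6*S/5) (f(S) = (S + (-5 + S)/5)*(2*S) = (S + (-5 + S)*(1/5))*(2*S) = (S + (-1 + S/5))*(2*S) = (-1 + 6*S/5)*(2*S) = 2*S*(-1 + 6*S/5))
G(u) = -55 + 2*u (G(u) = (u + u) - 55 = 2*u - 55 = -55 + 2*u)
E + G(f(-13)) = 21978 + (-55 + 2*((2/5)*(-13)*(-5 + 6*(-13)))) = 21978 + (-55 + 2*((2/5)*(-13)*(-5 - 78))) = 21978 + (-55 + 2*((2/5)*(-13)*(-83))) = 21978 + (-55 + 2*(2158/5)) = 21978 + (-55 + 4316/5) = 21978 + 4041/5 = 113931/5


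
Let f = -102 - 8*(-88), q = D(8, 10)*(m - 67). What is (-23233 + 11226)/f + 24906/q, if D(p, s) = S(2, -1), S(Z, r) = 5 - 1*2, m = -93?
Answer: -1729731/24080 ≈ -71.833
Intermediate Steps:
S(Z, r) = 3 (S(Z, r) = 5 - 2 = 3)
D(p, s) = 3
q = -480 (q = 3*(-93 - 67) = 3*(-160) = -480)
f = 602 (f = -102 + 704 = 602)
(-23233 + 11226)/f + 24906/q = (-23233 + 11226)/602 + 24906/(-480) = -12007*1/602 + 24906*(-1/480) = -12007/602 - 4151/80 = -1729731/24080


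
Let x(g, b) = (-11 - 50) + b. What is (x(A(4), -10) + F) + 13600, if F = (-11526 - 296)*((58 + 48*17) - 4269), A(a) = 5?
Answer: 40149219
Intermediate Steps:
x(g, b) = -61 + b
F = 40135690 (F = -11822*((58 + 816) - 4269) = -11822*(874 - 4269) = -11822*(-3395) = 40135690)
(x(A(4), -10) + F) + 13600 = ((-61 - 10) + 40135690) + 13600 = (-71 + 40135690) + 13600 = 40135619 + 13600 = 40149219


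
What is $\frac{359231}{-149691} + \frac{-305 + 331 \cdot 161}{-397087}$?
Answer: $- \frac{150577487423}{59440350117} \approx -2.5333$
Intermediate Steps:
$\frac{359231}{-149691} + \frac{-305 + 331 \cdot 161}{-397087} = 359231 \left(- \frac{1}{149691}\right) + \left(-305 + 53291\right) \left(- \frac{1}{397087}\right) = - \frac{359231}{149691} + 52986 \left(- \frac{1}{397087}\right) = - \frac{359231}{149691} - \frac{52986}{397087} = - \frac{150577487423}{59440350117}$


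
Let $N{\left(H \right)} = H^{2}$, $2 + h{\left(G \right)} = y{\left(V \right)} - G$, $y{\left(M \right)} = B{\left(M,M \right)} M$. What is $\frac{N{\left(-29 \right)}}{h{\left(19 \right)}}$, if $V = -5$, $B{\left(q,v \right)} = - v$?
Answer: $- \frac{841}{46} \approx -18.283$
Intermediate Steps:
$y{\left(M \right)} = - M^{2}$ ($y{\left(M \right)} = - M M = - M^{2}$)
$h{\left(G \right)} = -27 - G$ ($h{\left(G \right)} = -2 - \left(25 + G\right) = -27 - G$)
$\frac{N{\left(-29 \right)}}{h{\left(19 \right)}} = \frac{\left(-29\right)^{2}}{-27 - 19} = \frac{841}{-27 - 19} = \frac{841}{-46} = 841 \left(- \frac{1}{46}\right) = - \frac{841}{46}$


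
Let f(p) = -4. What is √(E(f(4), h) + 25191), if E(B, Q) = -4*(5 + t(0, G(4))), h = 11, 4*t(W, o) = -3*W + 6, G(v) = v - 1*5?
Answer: √25165 ≈ 158.63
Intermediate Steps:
G(v) = -5 + v (G(v) = v - 5 = -5 + v)
t(W, o) = 3/2 - 3*W/4 (t(W, o) = (-3*W + 6)/4 = (6 - 3*W)/4 = 3/2 - 3*W/4)
E(B, Q) = -26 (E(B, Q) = -4*(5 + (3/2 - ¾*0)) = -4*(5 + (3/2 + 0)) = -4*(5 + 3/2) = -4*13/2 = -26)
√(E(f(4), h) + 25191) = √(-26 + 25191) = √25165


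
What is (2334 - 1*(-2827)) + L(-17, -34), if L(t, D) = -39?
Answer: 5122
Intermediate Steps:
(2334 - 1*(-2827)) + L(-17, -34) = (2334 - 1*(-2827)) - 39 = (2334 + 2827) - 39 = 5161 - 39 = 5122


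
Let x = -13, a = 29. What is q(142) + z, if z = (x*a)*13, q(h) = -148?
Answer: -5049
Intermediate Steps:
z = -4901 (z = -13*29*13 = -377*13 = -4901)
q(142) + z = -148 - 4901 = -5049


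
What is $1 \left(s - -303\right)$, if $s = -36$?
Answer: $267$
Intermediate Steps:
$1 \left(s - -303\right) = 1 \left(-36 - -303\right) = 1 \left(-36 + 303\right) = 1 \cdot 267 = 267$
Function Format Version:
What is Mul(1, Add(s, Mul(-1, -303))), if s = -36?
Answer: 267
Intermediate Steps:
Mul(1, Add(s, Mul(-1, -303))) = Mul(1, Add(-36, Mul(-1, -303))) = Mul(1, Add(-36, 303)) = Mul(1, 267) = 267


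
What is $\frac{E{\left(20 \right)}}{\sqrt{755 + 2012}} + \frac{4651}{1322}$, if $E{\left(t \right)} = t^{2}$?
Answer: $\frac{4651}{1322} + \frac{400 \sqrt{2767}}{2767} \approx 11.122$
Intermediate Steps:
$\frac{E{\left(20 \right)}}{\sqrt{755 + 2012}} + \frac{4651}{1322} = \frac{20^{2}}{\sqrt{755 + 2012}} + \frac{4651}{1322} = \frac{400}{\sqrt{2767}} + 4651 \cdot \frac{1}{1322} = 400 \frac{\sqrt{2767}}{2767} + \frac{4651}{1322} = \frac{400 \sqrt{2767}}{2767} + \frac{4651}{1322} = \frac{4651}{1322} + \frac{400 \sqrt{2767}}{2767}$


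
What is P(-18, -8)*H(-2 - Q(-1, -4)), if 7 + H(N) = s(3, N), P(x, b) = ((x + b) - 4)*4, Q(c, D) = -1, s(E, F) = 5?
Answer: 240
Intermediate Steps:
P(x, b) = -16 + 4*b + 4*x (P(x, b) = ((b + x) - 4)*4 = (-4 + b + x)*4 = -16 + 4*b + 4*x)
H(N) = -2 (H(N) = -7 + 5 = -2)
P(-18, -8)*H(-2 - Q(-1, -4)) = (-16 + 4*(-8) + 4*(-18))*(-2) = (-16 - 32 - 72)*(-2) = -120*(-2) = 240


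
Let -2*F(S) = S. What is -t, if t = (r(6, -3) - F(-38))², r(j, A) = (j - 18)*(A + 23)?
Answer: -67081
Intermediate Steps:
F(S) = -S/2
r(j, A) = (-18 + j)*(23 + A)
t = 67081 (t = ((-414 - 18*(-3) + 23*6 - 3*6) - (-1)*(-38)/2)² = ((-414 + 54 + 138 - 18) - 1*19)² = (-240 - 19)² = (-259)² = 67081)
-t = -1*67081 = -67081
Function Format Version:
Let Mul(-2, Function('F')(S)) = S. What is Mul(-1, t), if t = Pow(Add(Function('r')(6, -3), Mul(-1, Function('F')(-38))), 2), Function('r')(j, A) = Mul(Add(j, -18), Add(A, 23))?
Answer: -67081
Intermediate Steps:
Function('F')(S) = Mul(Rational(-1, 2), S)
Function('r')(j, A) = Mul(Add(-18, j), Add(23, A))
t = 67081 (t = Pow(Add(Add(-414, Mul(-18, -3), Mul(23, 6), Mul(-3, 6)), Mul(-1, Mul(Rational(-1, 2), -38))), 2) = Pow(Add(Add(-414, 54, 138, -18), Mul(-1, 19)), 2) = Pow(Add(-240, -19), 2) = Pow(-259, 2) = 67081)
Mul(-1, t) = Mul(-1, 67081) = -67081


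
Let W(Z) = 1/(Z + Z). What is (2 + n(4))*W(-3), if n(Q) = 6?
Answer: -4/3 ≈ -1.3333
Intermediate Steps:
W(Z) = 1/(2*Z)
(2 + n(4))*W(-3) = (2 + 6)*((1/2)/(-3)) = 8*((1/2)*(-1/3)) = 8*(-1/6) = -4/3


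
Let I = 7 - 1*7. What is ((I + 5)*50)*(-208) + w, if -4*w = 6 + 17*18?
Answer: -52078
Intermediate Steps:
I = 0 (I = 7 - 7 = 0)
w = -78 (w = -(6 + 17*18)/4 = -(6 + 306)/4 = -¼*312 = -78)
((I + 5)*50)*(-208) + w = ((0 + 5)*50)*(-208) - 78 = (5*50)*(-208) - 78 = 250*(-208) - 78 = -52000 - 78 = -52078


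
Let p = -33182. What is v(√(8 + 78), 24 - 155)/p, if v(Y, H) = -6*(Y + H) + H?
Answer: -655/33182 + 3*√86/16591 ≈ -0.018063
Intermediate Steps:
v(Y, H) = -6*Y - 5*H (v(Y, H) = -6*(H + Y) + H = (-6*H - 6*Y) + H = -6*Y - 5*H)
v(√(8 + 78), 24 - 155)/p = (-6*√(8 + 78) - 5*(24 - 155))/(-33182) = (-6*√86 - 5*(-131))*(-1/33182) = (-6*√86 + 655)*(-1/33182) = (655 - 6*√86)*(-1/33182) = -655/33182 + 3*√86/16591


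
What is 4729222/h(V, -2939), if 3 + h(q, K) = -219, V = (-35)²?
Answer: -2364611/111 ≈ -21303.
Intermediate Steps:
V = 1225
h(q, K) = -222 (h(q, K) = -3 - 219 = -222)
4729222/h(V, -2939) = 4729222/(-222) = 4729222*(-1/222) = -2364611/111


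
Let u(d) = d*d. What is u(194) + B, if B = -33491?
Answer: 4145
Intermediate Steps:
u(d) = d**2
u(194) + B = 194**2 - 33491 = 37636 - 33491 = 4145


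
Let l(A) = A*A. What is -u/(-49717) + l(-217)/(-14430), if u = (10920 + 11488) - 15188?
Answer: -2236939213/717416310 ≈ -3.1180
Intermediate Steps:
u = 7220 (u = 22408 - 15188 = 7220)
l(A) = A²
-u/(-49717) + l(-217)/(-14430) = -1*7220/(-49717) + (-217)²/(-14430) = -7220*(-1/49717) + 47089*(-1/14430) = 7220/49717 - 47089/14430 = -2236939213/717416310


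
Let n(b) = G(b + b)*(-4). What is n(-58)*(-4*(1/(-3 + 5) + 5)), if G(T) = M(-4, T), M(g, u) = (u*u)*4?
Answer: 4736512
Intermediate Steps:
M(g, u) = 4*u² (M(g, u) = u²*4 = 4*u²)
G(T) = 4*T²
n(b) = -64*b² (n(b) = (4*(b + b)²)*(-4) = (4*(2*b)²)*(-4) = (4*(4*b²))*(-4) = (16*b²)*(-4) = -64*b²)
n(-58)*(-4*(1/(-3 + 5) + 5)) = (-64*(-58)²)*(-4*(1/(-3 + 5) + 5)) = (-64*3364)*(-4*(1/2 + 5)) = -(-861184)*(½ + 5) = -(-861184)*11/2 = -215296*(-22) = 4736512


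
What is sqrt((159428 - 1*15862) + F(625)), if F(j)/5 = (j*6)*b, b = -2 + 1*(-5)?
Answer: 2*sqrt(3079) ≈ 110.98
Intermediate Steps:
b = -7 (b = -2 - 5 = -7)
F(j) = -210*j (F(j) = 5*((j*6)*(-7)) = 5*((6*j)*(-7)) = 5*(-42*j) = -210*j)
sqrt((159428 - 1*15862) + F(625)) = sqrt((159428 - 1*15862) - 210*625) = sqrt((159428 - 15862) - 131250) = sqrt(143566 - 131250) = sqrt(12316) = 2*sqrt(3079)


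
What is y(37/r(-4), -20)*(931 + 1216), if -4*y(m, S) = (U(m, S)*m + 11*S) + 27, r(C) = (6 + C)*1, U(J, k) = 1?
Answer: 749303/8 ≈ 93663.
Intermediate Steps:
r(C) = 6 + C
y(m, S) = -27/4 - 11*S/4 - m/4 (y(m, S) = -((1*m + 11*S) + 27)/4 = -((m + 11*S) + 27)/4 = -(27 + m + 11*S)/4 = -27/4 - 11*S/4 - m/4)
y(37/r(-4), -20)*(931 + 1216) = (-27/4 - 11/4*(-20) - 37/(4*(6 - 4)))*(931 + 1216) = (-27/4 + 55 - 37/(4*2))*2147 = (-27/4 + 55 - 1/4*37/2)*2147 = (-27/4 + 55 - 37/8)*2147 = (349/8)*2147 = 749303/8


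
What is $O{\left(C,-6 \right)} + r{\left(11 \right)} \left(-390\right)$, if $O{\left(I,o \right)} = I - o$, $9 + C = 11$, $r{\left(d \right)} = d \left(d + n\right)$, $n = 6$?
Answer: $-72922$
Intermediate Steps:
$r{\left(d \right)} = d \left(6 + d\right)$ ($r{\left(d \right)} = d \left(d + 6\right) = d \left(6 + d\right)$)
$C = 2$ ($C = -9 + 11 = 2$)
$O{\left(C,-6 \right)} + r{\left(11 \right)} \left(-390\right) = \left(2 - -6\right) + 11 \left(6 + 11\right) \left(-390\right) = \left(2 + 6\right) + 11 \cdot 17 \left(-390\right) = 8 + 187 \left(-390\right) = 8 - 72930 = -72922$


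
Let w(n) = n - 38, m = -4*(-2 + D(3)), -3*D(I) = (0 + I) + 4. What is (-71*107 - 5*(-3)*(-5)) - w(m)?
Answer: -22954/3 ≈ -7651.3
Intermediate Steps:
D(I) = -4/3 - I/3 (D(I) = -((0 + I) + 4)/3 = -(I + 4)/3 = -(4 + I)/3 = -4/3 - I/3)
m = 52/3 (m = -4*(-2 + (-4/3 - ⅓*3)) = -4*(-2 + (-4/3 - 1)) = -4*(-2 - 7/3) = -4*(-13/3) = 52/3 ≈ 17.333)
w(n) = -38 + n
(-71*107 - 5*(-3)*(-5)) - w(m) = (-71*107 - 5*(-3)*(-5)) - (-38 + 52/3) = (-7597 + 15*(-5)) - 1*(-62/3) = (-7597 - 75) + 62/3 = -7672 + 62/3 = -22954/3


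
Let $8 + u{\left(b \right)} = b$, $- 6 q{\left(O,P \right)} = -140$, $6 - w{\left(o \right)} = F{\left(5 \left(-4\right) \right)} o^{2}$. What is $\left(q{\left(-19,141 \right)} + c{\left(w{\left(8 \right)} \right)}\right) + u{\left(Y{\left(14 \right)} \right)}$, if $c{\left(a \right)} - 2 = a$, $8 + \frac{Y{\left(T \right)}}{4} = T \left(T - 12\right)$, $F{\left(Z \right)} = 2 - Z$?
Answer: $- \frac{3914}{3} \approx -1304.7$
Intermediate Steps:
$w{\left(o \right)} = 6 - 22 o^{2}$ ($w{\left(o \right)} = 6 - \left(2 - 5 \left(-4\right)\right) o^{2} = 6 - \left(2 - -20\right) o^{2} = 6 - \left(2 + 20\right) o^{2} = 6 - 22 o^{2}$)
$Y{\left(T \right)} = -32 + 4 T \left(-12 + T\right)$ ($Y{\left(T \right)} = -32 + 4 T \left(T - 12\right) = -32 + 4 T \left(-12 + T\right)$)
$q{\left(O,P \right)} = \frac{70}{3}$ ($q{\left(O,P \right)} = \left(- \frac{1}{6}\right) \left(-140\right) = \frac{70}{3}$)
$u{\left(b \right)} = -8 + b$
$c{\left(a \right)} = 2 + a$
$\left(q{\left(-19,141 \right)} + c{\left(w{\left(8 \right)} \right)}\right) + u{\left(Y{\left(14 \right)} \right)} = \left(\frac{70}{3} + \left(2 + \left(6 - 22 \cdot 8^{2}\right)\right)\right) - -72 = \left(\frac{70}{3} + \left(2 + \left(6 - 1408\right)\right)\right) - -72 = \left(\frac{70}{3} + \left(2 - 1402\right)\right) + \left(-8 + 80\right) = \left(\frac{70}{3} - 1400\right) + 72 = - \frac{4130}{3} + 72 = - \frac{3914}{3}$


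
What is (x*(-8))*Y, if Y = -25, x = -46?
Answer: -9200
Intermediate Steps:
(x*(-8))*Y = -46*(-8)*(-25) = 368*(-25) = -9200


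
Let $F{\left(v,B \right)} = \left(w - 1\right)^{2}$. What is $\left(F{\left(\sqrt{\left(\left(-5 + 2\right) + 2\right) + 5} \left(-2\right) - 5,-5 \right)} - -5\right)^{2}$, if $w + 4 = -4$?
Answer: $7396$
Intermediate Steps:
$w = -8$ ($w = -4 - 4 = -8$)
$F{\left(v,B \right)} = 81$ ($F{\left(v,B \right)} = \left(-8 - 1\right)^{2} = \left(-9\right)^{2} = 81$)
$\left(F{\left(\sqrt{\left(\left(-5 + 2\right) + 2\right) + 5} \left(-2\right) - 5,-5 \right)} - -5\right)^{2} = \left(81 - -5\right)^{2} = \left(81 + \left(-3 + 8\right)\right)^{2} = \left(81 + 5\right)^{2} = 86^{2} = 7396$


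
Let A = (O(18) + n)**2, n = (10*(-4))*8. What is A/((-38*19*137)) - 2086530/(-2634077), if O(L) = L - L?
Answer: -31671228190/130273546189 ≈ -0.24311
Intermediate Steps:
n = -320 (n = -40*8 = -320)
O(L) = 0
A = 102400 (A = (0 - 320)**2 = (-320)**2 = 102400)
A/((-38*19*137)) - 2086530/(-2634077) = 102400/((-38*19*137)) - 2086530/(-2634077) = 102400/((-722*137)) - 2086530*(-1/2634077) = 102400/(-98914) + 2086530/2634077 = 102400*(-1/98914) + 2086530/2634077 = -51200/49457 + 2086530/2634077 = -31671228190/130273546189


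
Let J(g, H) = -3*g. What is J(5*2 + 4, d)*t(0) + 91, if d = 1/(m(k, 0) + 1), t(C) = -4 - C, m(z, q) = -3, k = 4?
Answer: 259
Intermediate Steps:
d = -1/2 (d = 1/(-3 + 1) = 1/(-2) = -1/2 ≈ -0.50000)
J(5*2 + 4, d)*t(0) + 91 = (-3*(5*2 + 4))*(-4 - 1*0) + 91 = (-3*(10 + 4))*(-4 + 0) + 91 = -3*14*(-4) + 91 = -42*(-4) + 91 = 168 + 91 = 259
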